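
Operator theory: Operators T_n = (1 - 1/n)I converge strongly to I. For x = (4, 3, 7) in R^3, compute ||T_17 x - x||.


T_17 x - x = (1 - 1/17)x - x = -x/17
||x|| = sqrt(74) = 8.6023
||T_17 x - x|| = ||x||/17 = 8.6023/17 = 0.5060

0.5060


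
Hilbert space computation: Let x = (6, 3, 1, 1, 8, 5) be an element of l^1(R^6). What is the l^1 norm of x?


The l^1 norm equals the sum of absolute values of all components.
||x||_1 = 6 + 3 + 1 + 1 + 8 + 5
= 24

24.0000


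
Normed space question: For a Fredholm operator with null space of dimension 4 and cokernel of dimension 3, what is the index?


The Fredholm index is defined as ind(T) = dim(ker T) - dim(coker T)
= 4 - 3
= 1

1


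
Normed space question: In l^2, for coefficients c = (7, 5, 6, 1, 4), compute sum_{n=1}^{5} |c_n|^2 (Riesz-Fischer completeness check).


sum |c_n|^2 = 7^2 + 5^2 + 6^2 + 1^2 + 4^2
= 49 + 25 + 36 + 1 + 16
= 127

127


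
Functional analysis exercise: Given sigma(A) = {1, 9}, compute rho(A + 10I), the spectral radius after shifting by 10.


Spectrum of A + 10I = {11, 19}
Spectral radius = max |lambda| over the shifted spectrum
= max(11, 19) = 19

19


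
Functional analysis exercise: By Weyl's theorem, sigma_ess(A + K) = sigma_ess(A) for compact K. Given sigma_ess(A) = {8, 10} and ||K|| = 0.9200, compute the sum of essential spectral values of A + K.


By Weyl's theorem, the essential spectrum is invariant under compact perturbations.
sigma_ess(A + K) = sigma_ess(A) = {8, 10}
Sum = 8 + 10 = 18

18


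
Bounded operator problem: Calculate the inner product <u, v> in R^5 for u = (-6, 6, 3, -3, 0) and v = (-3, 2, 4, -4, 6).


Computing the standard inner product <u, v> = sum u_i * v_i
= -6*-3 + 6*2 + 3*4 + -3*-4 + 0*6
= 18 + 12 + 12 + 12 + 0
= 54

54


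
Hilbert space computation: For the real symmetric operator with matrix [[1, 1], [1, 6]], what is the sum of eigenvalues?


For a self-adjoint (symmetric) matrix, the eigenvalues are real.
The sum of eigenvalues equals the trace of the matrix.
trace = 1 + 6 = 7

7


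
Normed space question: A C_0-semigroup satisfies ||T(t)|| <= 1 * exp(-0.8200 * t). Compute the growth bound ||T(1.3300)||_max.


||T(1.3300)|| <= 1 * exp(-0.8200 * 1.3300)
= 1 * exp(-1.0906)
= 1 * 0.3360
= 0.3360

0.3360


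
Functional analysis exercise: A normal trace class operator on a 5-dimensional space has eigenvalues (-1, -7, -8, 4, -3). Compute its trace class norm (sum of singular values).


For a normal operator, singular values equal |eigenvalues|.
Trace norm = sum |lambda_i| = 1 + 7 + 8 + 4 + 3
= 23

23


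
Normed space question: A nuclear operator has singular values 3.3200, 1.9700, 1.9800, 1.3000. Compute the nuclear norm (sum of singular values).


The nuclear norm is the sum of all singular values.
||T||_1 = 3.3200 + 1.9700 + 1.9800 + 1.3000
= 8.5700

8.5700


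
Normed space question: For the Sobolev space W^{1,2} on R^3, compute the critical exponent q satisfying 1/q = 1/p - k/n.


Using the Sobolev embedding formula: 1/q = 1/p - k/n
1/q = 1/2 - 1/3 = 1/6
q = 1/(1/6) = 6

6.0000


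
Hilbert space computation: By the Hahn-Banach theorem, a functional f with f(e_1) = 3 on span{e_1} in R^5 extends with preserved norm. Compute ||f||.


The norm of f is given by ||f|| = sup_{||x||=1} |f(x)|.
On span{e_1}, ||e_1|| = 1, so ||f|| = |f(e_1)| / ||e_1||
= |3| / 1 = 3.0000

3.0000


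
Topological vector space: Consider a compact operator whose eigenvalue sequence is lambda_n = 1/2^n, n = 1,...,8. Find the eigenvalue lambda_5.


The eigenvalue formula gives lambda_5 = 1/2^5
= 1/32
= 0.0312

0.0312


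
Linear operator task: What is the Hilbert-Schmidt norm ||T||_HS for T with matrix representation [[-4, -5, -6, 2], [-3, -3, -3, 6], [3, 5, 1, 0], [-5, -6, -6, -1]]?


The Hilbert-Schmidt norm is sqrt(sum of squares of all entries).
Sum of squares = (-4)^2 + (-5)^2 + (-6)^2 + 2^2 + (-3)^2 + (-3)^2 + (-3)^2 + 6^2 + 3^2 + 5^2 + 1^2 + 0^2 + (-5)^2 + (-6)^2 + (-6)^2 + (-1)^2
= 16 + 25 + 36 + 4 + 9 + 9 + 9 + 36 + 9 + 25 + 1 + 0 + 25 + 36 + 36 + 1 = 277
||T||_HS = sqrt(277) = 16.6433

16.6433


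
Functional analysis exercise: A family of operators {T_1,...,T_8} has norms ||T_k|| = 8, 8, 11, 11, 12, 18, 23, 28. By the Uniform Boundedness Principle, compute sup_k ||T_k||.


By the Uniform Boundedness Principle, the supremum of norms is finite.
sup_k ||T_k|| = max(8, 8, 11, 11, 12, 18, 23, 28) = 28

28


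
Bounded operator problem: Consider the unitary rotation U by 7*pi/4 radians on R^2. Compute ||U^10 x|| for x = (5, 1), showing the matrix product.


U is a rotation by theta = 7*pi/4
U^10 = rotation by 10*theta = 70*pi/4 = 6*pi/4 (mod 2*pi)
cos(6*pi/4) = 0.0000, sin(6*pi/4) = -1.0000
U^10 x = (0.0000 * 5 - -1.0000 * 1, -1.0000 * 5 + 0.0000 * 1)
= (1.0000, -5.0000)
||U^10 x|| = sqrt(1.0000^2 + (-5.0000)^2) = sqrt(26.0000) = 5.0990

5.0990


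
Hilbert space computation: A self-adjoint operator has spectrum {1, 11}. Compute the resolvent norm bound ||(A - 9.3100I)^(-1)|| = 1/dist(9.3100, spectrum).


dist(9.3100, {1, 11}) = min(|9.3100 - 1|, |9.3100 - 11|)
= min(8.3100, 1.6900) = 1.6900
Resolvent bound = 1/1.6900 = 0.5917

0.5917


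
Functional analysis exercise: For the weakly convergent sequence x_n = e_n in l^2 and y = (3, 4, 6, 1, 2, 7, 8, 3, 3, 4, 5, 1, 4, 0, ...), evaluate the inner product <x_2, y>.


x_2 = e_2 is the standard basis vector with 1 in position 2.
<x_2, y> = y_2 = 4
As n -> infinity, <x_n, y> -> 0, confirming weak convergence of (x_n) to 0.

4


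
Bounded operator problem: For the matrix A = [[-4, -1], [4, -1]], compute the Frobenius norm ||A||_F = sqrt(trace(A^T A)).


||A||_F^2 = sum a_ij^2
= (-4)^2 + (-1)^2 + 4^2 + (-1)^2
= 16 + 1 + 16 + 1 = 34
||A||_F = sqrt(34) = 5.8310

5.8310


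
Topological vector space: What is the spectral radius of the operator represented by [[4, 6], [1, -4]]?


For a 2x2 matrix, eigenvalues satisfy lambda^2 - (trace)*lambda + det = 0
trace = 4 + -4 = 0
det = 4*-4 - 6*1 = -22
discriminant = 0^2 - 4*(-22) = 88
spectral radius = max |eigenvalue| = 4.6904

4.6904


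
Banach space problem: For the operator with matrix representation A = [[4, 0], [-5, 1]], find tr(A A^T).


trace(A * A^T) = sum of squares of all entries
= 4^2 + 0^2 + (-5)^2 + 1^2
= 16 + 0 + 25 + 1
= 42

42


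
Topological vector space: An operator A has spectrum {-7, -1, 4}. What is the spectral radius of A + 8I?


Spectrum of A + 8I = {1, 7, 12}
Spectral radius = max |lambda| over the shifted spectrum
= max(1, 7, 12) = 12

12


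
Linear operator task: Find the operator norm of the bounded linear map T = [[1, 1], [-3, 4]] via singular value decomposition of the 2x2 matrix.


A^T A = [[10, -11], [-11, 17]]
trace(A^T A) = 27, det(A^T A) = 49
discriminant = 27^2 - 4*49 = 533
Largest eigenvalue of A^T A = (trace + sqrt(disc))/2 = 25.0434
||T|| = sqrt(25.0434) = 5.0043

5.0043


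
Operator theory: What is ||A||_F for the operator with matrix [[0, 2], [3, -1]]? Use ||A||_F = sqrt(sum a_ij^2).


||A||_F^2 = sum a_ij^2
= 0^2 + 2^2 + 3^2 + (-1)^2
= 0 + 4 + 9 + 1 = 14
||A||_F = sqrt(14) = 3.7417

3.7417


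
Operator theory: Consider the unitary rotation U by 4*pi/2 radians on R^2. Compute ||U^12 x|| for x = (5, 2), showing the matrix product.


U is a rotation by theta = 4*pi/2
U^12 = rotation by 12*theta = 48*pi/2 = 0*pi/2 (mod 2*pi)
cos(0*pi/2) = 1.0000, sin(0*pi/2) = 0.0000
U^12 x = (1.0000 * 5 - 0.0000 * 2, 0.0000 * 5 + 1.0000 * 2)
= (5.0000, 2.0000)
||U^12 x|| = sqrt(5.0000^2 + 2.0000^2) = sqrt(29.0000) = 5.3852

5.3852


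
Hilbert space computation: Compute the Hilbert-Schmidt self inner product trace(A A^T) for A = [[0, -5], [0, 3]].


trace(A * A^T) = sum of squares of all entries
= 0^2 + (-5)^2 + 0^2 + 3^2
= 0 + 25 + 0 + 9
= 34

34


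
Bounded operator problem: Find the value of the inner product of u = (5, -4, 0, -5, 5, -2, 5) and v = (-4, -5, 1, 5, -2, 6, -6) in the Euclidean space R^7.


Computing the standard inner product <u, v> = sum u_i * v_i
= 5*-4 + -4*-5 + 0*1 + -5*5 + 5*-2 + -2*6 + 5*-6
= -20 + 20 + 0 + -25 + -10 + -12 + -30
= -77

-77


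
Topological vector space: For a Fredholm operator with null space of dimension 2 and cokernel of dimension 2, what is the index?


The Fredholm index is defined as ind(T) = dim(ker T) - dim(coker T)
= 2 - 2
= 0

0


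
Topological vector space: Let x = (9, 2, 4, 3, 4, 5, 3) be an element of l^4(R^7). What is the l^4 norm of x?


The l^4 norm = (sum |x_i|^4)^(1/4)
Sum of 4th powers = 6561 + 16 + 256 + 81 + 256 + 625 + 81 = 7876
||x||_4 = (7876)^(1/4) = 9.4206

9.4206


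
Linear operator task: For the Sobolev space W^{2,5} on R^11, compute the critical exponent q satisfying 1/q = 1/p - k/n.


Using the Sobolev embedding formula: 1/q = 1/p - k/n
1/q = 1/5 - 2/11 = 1/55
q = 1/(1/55) = 55

55.0000


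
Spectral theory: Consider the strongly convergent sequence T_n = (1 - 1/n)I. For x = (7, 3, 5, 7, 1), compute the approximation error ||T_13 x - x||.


T_13 x - x = (1 - 1/13)x - x = -x/13
||x|| = sqrt(133) = 11.5326
||T_13 x - x|| = ||x||/13 = 11.5326/13 = 0.8871

0.8871


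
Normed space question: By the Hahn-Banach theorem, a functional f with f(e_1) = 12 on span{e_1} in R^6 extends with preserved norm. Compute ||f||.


The norm of f is given by ||f|| = sup_{||x||=1} |f(x)|.
On span{e_1}, ||e_1|| = 1, so ||f|| = |f(e_1)| / ||e_1||
= |12| / 1 = 12.0000

12.0000


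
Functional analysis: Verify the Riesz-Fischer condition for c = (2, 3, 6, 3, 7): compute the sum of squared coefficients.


sum |c_n|^2 = 2^2 + 3^2 + 6^2 + 3^2 + 7^2
= 4 + 9 + 36 + 9 + 49
= 107

107


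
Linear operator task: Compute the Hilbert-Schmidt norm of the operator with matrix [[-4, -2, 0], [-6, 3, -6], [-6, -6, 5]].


The Hilbert-Schmidt norm is sqrt(sum of squares of all entries).
Sum of squares = (-4)^2 + (-2)^2 + 0^2 + (-6)^2 + 3^2 + (-6)^2 + (-6)^2 + (-6)^2 + 5^2
= 16 + 4 + 0 + 36 + 9 + 36 + 36 + 36 + 25 = 198
||T||_HS = sqrt(198) = 14.0712

14.0712


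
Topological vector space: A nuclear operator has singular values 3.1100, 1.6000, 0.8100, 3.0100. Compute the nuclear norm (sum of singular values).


The nuclear norm is the sum of all singular values.
||T||_1 = 3.1100 + 1.6000 + 0.8100 + 3.0100
= 8.5300

8.5300


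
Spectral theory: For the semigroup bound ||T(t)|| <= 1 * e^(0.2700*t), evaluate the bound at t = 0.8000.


||T(0.8000)|| <= 1 * exp(0.2700 * 0.8000)
= 1 * exp(0.2160)
= 1 * 1.2411
= 1.2411

1.2411


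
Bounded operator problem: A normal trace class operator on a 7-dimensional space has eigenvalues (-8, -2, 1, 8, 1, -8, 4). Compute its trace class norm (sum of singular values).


For a normal operator, singular values equal |eigenvalues|.
Trace norm = sum |lambda_i| = 8 + 2 + 1 + 8 + 1 + 8 + 4
= 32

32


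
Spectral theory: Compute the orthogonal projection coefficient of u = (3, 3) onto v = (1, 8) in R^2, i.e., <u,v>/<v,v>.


Computing <u,v> = 3*1 + 3*8 = 27
Computing <v,v> = 1^2 + 8^2 = 65
Projection coefficient = 27/65 = 0.4154

0.4154


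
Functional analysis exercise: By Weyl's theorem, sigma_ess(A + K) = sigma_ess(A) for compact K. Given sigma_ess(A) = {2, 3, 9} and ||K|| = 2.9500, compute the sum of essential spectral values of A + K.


By Weyl's theorem, the essential spectrum is invariant under compact perturbations.
sigma_ess(A + K) = sigma_ess(A) = {2, 3, 9}
Sum = 2 + 3 + 9 = 14

14


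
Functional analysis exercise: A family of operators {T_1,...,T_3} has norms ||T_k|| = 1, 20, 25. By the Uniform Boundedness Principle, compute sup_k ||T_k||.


By the Uniform Boundedness Principle, the supremum of norms is finite.
sup_k ||T_k|| = max(1, 20, 25) = 25

25


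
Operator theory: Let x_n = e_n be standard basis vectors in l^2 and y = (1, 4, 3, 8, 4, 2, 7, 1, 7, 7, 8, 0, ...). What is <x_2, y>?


x_2 = e_2 is the standard basis vector with 1 in position 2.
<x_2, y> = y_2 = 4
As n -> infinity, <x_n, y> -> 0, confirming weak convergence of (x_n) to 0.

4


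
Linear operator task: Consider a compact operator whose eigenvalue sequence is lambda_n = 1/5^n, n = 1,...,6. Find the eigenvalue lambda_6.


The eigenvalue formula gives lambda_6 = 1/5^6
= 1/15625
= 6.4000e-05

6.4000e-05


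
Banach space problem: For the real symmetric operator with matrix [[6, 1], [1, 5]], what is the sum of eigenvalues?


For a self-adjoint (symmetric) matrix, the eigenvalues are real.
The sum of eigenvalues equals the trace of the matrix.
trace = 6 + 5 = 11

11


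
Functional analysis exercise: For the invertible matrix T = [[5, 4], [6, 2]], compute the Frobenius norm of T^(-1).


det(T) = 5*2 - 4*6 = -14
T^(-1) = (1/-14) * [[2, -4], [-6, 5]] = [[-0.1429, 0.2857], [0.4286, -0.3571]]
||T^(-1)||_F^2 = (-0.1429)^2 + 0.2857^2 + 0.4286^2 + (-0.3571)^2 = 0.4133
||T^(-1)||_F = sqrt(0.4133) = 0.6429

0.6429


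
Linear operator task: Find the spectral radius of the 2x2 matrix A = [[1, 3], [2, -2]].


For a 2x2 matrix, eigenvalues satisfy lambda^2 - (trace)*lambda + det = 0
trace = 1 + -2 = -1
det = 1*-2 - 3*2 = -8
discriminant = (-1)^2 - 4*(-8) = 33
spectral radius = max |eigenvalue| = 3.3723

3.3723


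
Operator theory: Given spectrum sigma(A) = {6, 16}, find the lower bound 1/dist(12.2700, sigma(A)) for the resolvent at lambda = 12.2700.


dist(12.2700, {6, 16}) = min(|12.2700 - 6|, |12.2700 - 16|)
= min(6.2700, 3.7300) = 3.7300
Resolvent bound = 1/3.7300 = 0.2681

0.2681


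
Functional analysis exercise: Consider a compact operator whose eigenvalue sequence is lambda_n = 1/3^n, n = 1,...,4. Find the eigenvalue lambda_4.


The eigenvalue formula gives lambda_4 = 1/3^4
= 1/81
= 0.0123

0.0123


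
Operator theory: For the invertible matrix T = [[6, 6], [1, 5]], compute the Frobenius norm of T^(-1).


det(T) = 6*5 - 6*1 = 24
T^(-1) = (1/24) * [[5, -6], [-1, 6]] = [[0.2083, -0.2500], [-0.0417, 0.2500]]
||T^(-1)||_F^2 = 0.2083^2 + (-0.2500)^2 + (-0.0417)^2 + 0.2500^2 = 0.1701
||T^(-1)||_F = sqrt(0.1701) = 0.4125

0.4125


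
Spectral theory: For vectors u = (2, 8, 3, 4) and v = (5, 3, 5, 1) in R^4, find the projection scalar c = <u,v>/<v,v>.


Computing <u,v> = 2*5 + 8*3 + 3*5 + 4*1 = 53
Computing <v,v> = 5^2 + 3^2 + 5^2 + 1^2 = 60
Projection coefficient = 53/60 = 0.8833

0.8833


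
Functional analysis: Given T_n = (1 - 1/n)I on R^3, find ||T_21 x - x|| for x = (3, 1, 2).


T_21 x - x = (1 - 1/21)x - x = -x/21
||x|| = sqrt(14) = 3.7417
||T_21 x - x|| = ||x||/21 = 3.7417/21 = 0.1782

0.1782


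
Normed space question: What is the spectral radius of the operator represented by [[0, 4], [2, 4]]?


For a 2x2 matrix, eigenvalues satisfy lambda^2 - (trace)*lambda + det = 0
trace = 0 + 4 = 4
det = 0*4 - 4*2 = -8
discriminant = 4^2 - 4*(-8) = 48
spectral radius = max |eigenvalue| = 5.4641

5.4641


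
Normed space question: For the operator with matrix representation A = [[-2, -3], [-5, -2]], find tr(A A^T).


trace(A * A^T) = sum of squares of all entries
= (-2)^2 + (-3)^2 + (-5)^2 + (-2)^2
= 4 + 9 + 25 + 4
= 42

42


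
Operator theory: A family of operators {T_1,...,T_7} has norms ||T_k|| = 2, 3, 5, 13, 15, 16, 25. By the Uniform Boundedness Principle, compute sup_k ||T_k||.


By the Uniform Boundedness Principle, the supremum of norms is finite.
sup_k ||T_k|| = max(2, 3, 5, 13, 15, 16, 25) = 25

25


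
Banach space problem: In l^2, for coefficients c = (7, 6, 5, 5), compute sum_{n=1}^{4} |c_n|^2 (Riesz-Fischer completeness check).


sum |c_n|^2 = 7^2 + 6^2 + 5^2 + 5^2
= 49 + 36 + 25 + 25
= 135

135


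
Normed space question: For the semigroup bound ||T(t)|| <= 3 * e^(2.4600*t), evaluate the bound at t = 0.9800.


||T(0.9800)|| <= 3 * exp(2.4600 * 0.9800)
= 3 * exp(2.4108)
= 3 * 11.1429
= 33.4286

33.4286


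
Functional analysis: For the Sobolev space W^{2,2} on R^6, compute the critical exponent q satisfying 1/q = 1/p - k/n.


Using the Sobolev embedding formula: 1/q = 1/p - k/n
1/q = 1/2 - 2/6 = 1/6
q = 1/(1/6) = 6

6.0000


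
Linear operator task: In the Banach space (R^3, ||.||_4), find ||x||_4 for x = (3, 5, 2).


The l^4 norm = (sum |x_i|^4)^(1/4)
Sum of 4th powers = 81 + 625 + 16 = 722
||x||_4 = (722)^(1/4) = 5.1836

5.1836


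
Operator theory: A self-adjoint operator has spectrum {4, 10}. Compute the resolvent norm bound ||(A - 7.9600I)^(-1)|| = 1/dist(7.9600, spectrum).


dist(7.9600, {4, 10}) = min(|7.9600 - 4|, |7.9600 - 10|)
= min(3.9600, 2.0400) = 2.0400
Resolvent bound = 1/2.0400 = 0.4902

0.4902


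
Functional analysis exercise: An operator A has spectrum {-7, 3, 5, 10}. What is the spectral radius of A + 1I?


Spectrum of A + 1I = {-6, 4, 6, 11}
Spectral radius = max |lambda| over the shifted spectrum
= max(6, 4, 6, 11) = 11

11


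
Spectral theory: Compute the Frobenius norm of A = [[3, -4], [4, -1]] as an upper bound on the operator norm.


||A||_F^2 = sum a_ij^2
= 3^2 + (-4)^2 + 4^2 + (-1)^2
= 9 + 16 + 16 + 1 = 42
||A||_F = sqrt(42) = 6.4807

6.4807


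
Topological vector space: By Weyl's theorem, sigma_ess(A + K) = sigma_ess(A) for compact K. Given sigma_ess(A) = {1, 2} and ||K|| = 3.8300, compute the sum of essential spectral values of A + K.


By Weyl's theorem, the essential spectrum is invariant under compact perturbations.
sigma_ess(A + K) = sigma_ess(A) = {1, 2}
Sum = 1 + 2 = 3

3


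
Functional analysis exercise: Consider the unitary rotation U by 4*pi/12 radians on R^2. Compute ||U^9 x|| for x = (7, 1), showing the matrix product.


U is a rotation by theta = 4*pi/12
U^9 = rotation by 9*theta = 36*pi/12 = 12*pi/12 (mod 2*pi)
cos(12*pi/12) = -1.0000, sin(12*pi/12) = 0.0000
U^9 x = (-1.0000 * 7 - 0.0000 * 1, 0.0000 * 7 + -1.0000 * 1)
= (-7.0000, -1.0000)
||U^9 x|| = sqrt((-7.0000)^2 + (-1.0000)^2) = sqrt(50.0000) = 7.0711

7.0711


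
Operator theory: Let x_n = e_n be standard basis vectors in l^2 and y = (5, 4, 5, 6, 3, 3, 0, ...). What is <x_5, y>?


x_5 = e_5 is the standard basis vector with 1 in position 5.
<x_5, y> = y_5 = 3
As n -> infinity, <x_n, y> -> 0, confirming weak convergence of (x_n) to 0.

3


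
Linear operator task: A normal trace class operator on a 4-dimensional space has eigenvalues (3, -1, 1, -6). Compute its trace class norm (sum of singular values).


For a normal operator, singular values equal |eigenvalues|.
Trace norm = sum |lambda_i| = 3 + 1 + 1 + 6
= 11

11


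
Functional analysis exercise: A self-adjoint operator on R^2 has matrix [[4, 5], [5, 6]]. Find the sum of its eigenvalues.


For a self-adjoint (symmetric) matrix, the eigenvalues are real.
The sum of eigenvalues equals the trace of the matrix.
trace = 4 + 6 = 10

10


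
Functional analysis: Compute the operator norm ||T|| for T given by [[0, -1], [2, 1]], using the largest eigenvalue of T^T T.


A^T A = [[4, 2], [2, 2]]
trace(A^T A) = 6, det(A^T A) = 4
discriminant = 6^2 - 4*4 = 20
Largest eigenvalue of A^T A = (trace + sqrt(disc))/2 = 5.2361
||T|| = sqrt(5.2361) = 2.2882

2.2882


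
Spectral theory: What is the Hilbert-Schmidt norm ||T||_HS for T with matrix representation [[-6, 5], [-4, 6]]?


The Hilbert-Schmidt norm is sqrt(sum of squares of all entries).
Sum of squares = (-6)^2 + 5^2 + (-4)^2 + 6^2
= 36 + 25 + 16 + 36 = 113
||T||_HS = sqrt(113) = 10.6301

10.6301


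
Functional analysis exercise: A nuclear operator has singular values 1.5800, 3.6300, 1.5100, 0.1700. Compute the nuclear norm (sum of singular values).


The nuclear norm is the sum of all singular values.
||T||_1 = 1.5800 + 3.6300 + 1.5100 + 0.1700
= 6.8900

6.8900


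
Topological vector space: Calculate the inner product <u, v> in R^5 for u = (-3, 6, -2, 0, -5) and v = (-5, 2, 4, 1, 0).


Computing the standard inner product <u, v> = sum u_i * v_i
= -3*-5 + 6*2 + -2*4 + 0*1 + -5*0
= 15 + 12 + -8 + 0 + 0
= 19

19


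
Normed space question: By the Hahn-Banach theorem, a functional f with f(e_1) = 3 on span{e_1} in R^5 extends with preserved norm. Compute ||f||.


The norm of f is given by ||f|| = sup_{||x||=1} |f(x)|.
On span{e_1}, ||e_1|| = 1, so ||f|| = |f(e_1)| / ||e_1||
= |3| / 1 = 3.0000

3.0000


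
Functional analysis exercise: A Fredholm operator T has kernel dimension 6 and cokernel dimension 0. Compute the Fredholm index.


The Fredholm index is defined as ind(T) = dim(ker T) - dim(coker T)
= 6 - 0
= 6

6


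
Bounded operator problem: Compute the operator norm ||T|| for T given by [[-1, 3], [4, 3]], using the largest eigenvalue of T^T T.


A^T A = [[17, 9], [9, 18]]
trace(A^T A) = 35, det(A^T A) = 225
discriminant = 35^2 - 4*225 = 325
Largest eigenvalue of A^T A = (trace + sqrt(disc))/2 = 26.5139
||T|| = sqrt(26.5139) = 5.1492

5.1492


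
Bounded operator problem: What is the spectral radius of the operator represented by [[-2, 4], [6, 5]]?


For a 2x2 matrix, eigenvalues satisfy lambda^2 - (trace)*lambda + det = 0
trace = -2 + 5 = 3
det = -2*5 - 4*6 = -34
discriminant = 3^2 - 4*(-34) = 145
spectral radius = max |eigenvalue| = 7.5208

7.5208


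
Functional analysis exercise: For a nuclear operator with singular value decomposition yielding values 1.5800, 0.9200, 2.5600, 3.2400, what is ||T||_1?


The nuclear norm is the sum of all singular values.
||T||_1 = 1.5800 + 0.9200 + 2.5600 + 3.2400
= 8.3000

8.3000


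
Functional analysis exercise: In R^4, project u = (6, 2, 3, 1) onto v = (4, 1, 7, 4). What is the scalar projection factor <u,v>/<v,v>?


Computing <u,v> = 6*4 + 2*1 + 3*7 + 1*4 = 51
Computing <v,v> = 4^2 + 1^2 + 7^2 + 4^2 = 82
Projection coefficient = 51/82 = 0.6220

0.6220


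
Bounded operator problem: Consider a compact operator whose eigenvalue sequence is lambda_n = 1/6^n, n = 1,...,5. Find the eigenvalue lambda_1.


The eigenvalue formula gives lambda_1 = 1/6^1
= 1/6
= 0.1667

0.1667


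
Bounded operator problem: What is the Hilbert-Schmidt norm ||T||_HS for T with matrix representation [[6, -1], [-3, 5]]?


The Hilbert-Schmidt norm is sqrt(sum of squares of all entries).
Sum of squares = 6^2 + (-1)^2 + (-3)^2 + 5^2
= 36 + 1 + 9 + 25 = 71
||T||_HS = sqrt(71) = 8.4261

8.4261


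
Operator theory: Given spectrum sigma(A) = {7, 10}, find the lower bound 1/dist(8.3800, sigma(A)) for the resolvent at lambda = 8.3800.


dist(8.3800, {7, 10}) = min(|8.3800 - 7|, |8.3800 - 10|)
= min(1.3800, 1.6200) = 1.3800
Resolvent bound = 1/1.3800 = 0.7246

0.7246


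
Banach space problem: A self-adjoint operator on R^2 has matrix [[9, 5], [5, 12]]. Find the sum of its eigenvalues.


For a self-adjoint (symmetric) matrix, the eigenvalues are real.
The sum of eigenvalues equals the trace of the matrix.
trace = 9 + 12 = 21

21


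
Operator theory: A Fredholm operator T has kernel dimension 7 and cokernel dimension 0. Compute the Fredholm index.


The Fredholm index is defined as ind(T) = dim(ker T) - dim(coker T)
= 7 - 0
= 7

7


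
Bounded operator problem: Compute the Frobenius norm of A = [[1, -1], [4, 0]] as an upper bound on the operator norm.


||A||_F^2 = sum a_ij^2
= 1^2 + (-1)^2 + 4^2 + 0^2
= 1 + 1 + 16 + 0 = 18
||A||_F = sqrt(18) = 4.2426

4.2426


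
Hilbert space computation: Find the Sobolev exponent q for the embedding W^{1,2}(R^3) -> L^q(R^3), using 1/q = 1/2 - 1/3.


Using the Sobolev embedding formula: 1/q = 1/p - k/n
1/q = 1/2 - 1/3 = 1/6
q = 1/(1/6) = 6

6.0000


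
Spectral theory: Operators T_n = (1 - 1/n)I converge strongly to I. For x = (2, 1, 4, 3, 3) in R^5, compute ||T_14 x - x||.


T_14 x - x = (1 - 1/14)x - x = -x/14
||x|| = sqrt(39) = 6.2450
||T_14 x - x|| = ||x||/14 = 6.2450/14 = 0.4461

0.4461


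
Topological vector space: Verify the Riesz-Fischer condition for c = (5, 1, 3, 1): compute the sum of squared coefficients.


sum |c_n|^2 = 5^2 + 1^2 + 3^2 + 1^2
= 25 + 1 + 9 + 1
= 36

36


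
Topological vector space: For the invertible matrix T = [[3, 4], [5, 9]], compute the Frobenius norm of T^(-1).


det(T) = 3*9 - 4*5 = 7
T^(-1) = (1/7) * [[9, -4], [-5, 3]] = [[1.2857, -0.5714], [-0.7143, 0.4286]]
||T^(-1)||_F^2 = 1.2857^2 + (-0.5714)^2 + (-0.7143)^2 + 0.4286^2 = 2.6735
||T^(-1)||_F = sqrt(2.6735) = 1.6351

1.6351


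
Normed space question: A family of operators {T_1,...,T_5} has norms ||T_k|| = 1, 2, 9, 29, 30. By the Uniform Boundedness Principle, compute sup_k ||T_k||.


By the Uniform Boundedness Principle, the supremum of norms is finite.
sup_k ||T_k|| = max(1, 2, 9, 29, 30) = 30

30


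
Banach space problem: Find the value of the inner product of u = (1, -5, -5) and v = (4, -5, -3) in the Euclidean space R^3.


Computing the standard inner product <u, v> = sum u_i * v_i
= 1*4 + -5*-5 + -5*-3
= 4 + 25 + 15
= 44

44


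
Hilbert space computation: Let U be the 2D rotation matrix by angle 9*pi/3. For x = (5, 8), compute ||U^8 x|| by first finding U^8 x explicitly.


U is a rotation by theta = 9*pi/3
U^8 = rotation by 8*theta = 72*pi/3 = 0*pi/3 (mod 2*pi)
cos(0*pi/3) = 1.0000, sin(0*pi/3) = 0.0000
U^8 x = (1.0000 * 5 - 0.0000 * 8, 0.0000 * 5 + 1.0000 * 8)
= (5.0000, 8.0000)
||U^8 x|| = sqrt(5.0000^2 + 8.0000^2) = sqrt(89.0000) = 9.4340

9.4340


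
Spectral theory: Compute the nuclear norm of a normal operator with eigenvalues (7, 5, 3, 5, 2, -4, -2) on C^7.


For a normal operator, singular values equal |eigenvalues|.
Trace norm = sum |lambda_i| = 7 + 5 + 3 + 5 + 2 + 4 + 2
= 28

28


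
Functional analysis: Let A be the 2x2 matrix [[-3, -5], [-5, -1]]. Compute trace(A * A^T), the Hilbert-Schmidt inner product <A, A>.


trace(A * A^T) = sum of squares of all entries
= (-3)^2 + (-5)^2 + (-5)^2 + (-1)^2
= 9 + 25 + 25 + 1
= 60

60


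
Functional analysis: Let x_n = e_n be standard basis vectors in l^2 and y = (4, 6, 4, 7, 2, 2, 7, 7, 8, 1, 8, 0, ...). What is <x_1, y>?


x_1 = e_1 is the standard basis vector with 1 in position 1.
<x_1, y> = y_1 = 4
As n -> infinity, <x_n, y> -> 0, confirming weak convergence of (x_n) to 0.

4


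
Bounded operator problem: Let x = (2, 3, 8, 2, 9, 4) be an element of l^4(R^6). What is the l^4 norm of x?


The l^4 norm = (sum |x_i|^4)^(1/4)
Sum of 4th powers = 16 + 81 + 4096 + 16 + 6561 + 256 = 11026
||x||_4 = (11026)^(1/4) = 10.2472

10.2472


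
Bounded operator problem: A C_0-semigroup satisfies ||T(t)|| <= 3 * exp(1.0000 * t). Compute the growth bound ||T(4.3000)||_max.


||T(4.3000)|| <= 3 * exp(1.0000 * 4.3000)
= 3 * exp(4.3000)
= 3 * 73.6998
= 221.0994

221.0994


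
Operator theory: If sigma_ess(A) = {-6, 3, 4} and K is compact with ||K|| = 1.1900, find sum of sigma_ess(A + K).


By Weyl's theorem, the essential spectrum is invariant under compact perturbations.
sigma_ess(A + K) = sigma_ess(A) = {-6, 3, 4}
Sum = -6 + 3 + 4 = 1

1


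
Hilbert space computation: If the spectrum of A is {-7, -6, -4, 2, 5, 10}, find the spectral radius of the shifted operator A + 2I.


Spectrum of A + 2I = {-5, -4, -2, 4, 7, 12}
Spectral radius = max |lambda| over the shifted spectrum
= max(5, 4, 2, 4, 7, 12) = 12

12


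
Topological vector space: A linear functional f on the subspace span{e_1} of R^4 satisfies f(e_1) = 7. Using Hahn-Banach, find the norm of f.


The norm of f is given by ||f|| = sup_{||x||=1} |f(x)|.
On span{e_1}, ||e_1|| = 1, so ||f|| = |f(e_1)| / ||e_1||
= |7| / 1 = 7.0000

7.0000


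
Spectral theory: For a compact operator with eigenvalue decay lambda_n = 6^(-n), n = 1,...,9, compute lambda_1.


The eigenvalue formula gives lambda_1 = 1/6^1
= 1/6
= 0.1667

0.1667


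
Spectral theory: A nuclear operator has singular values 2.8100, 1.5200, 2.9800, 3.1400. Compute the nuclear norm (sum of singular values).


The nuclear norm is the sum of all singular values.
||T||_1 = 2.8100 + 1.5200 + 2.9800 + 3.1400
= 10.4500

10.4500


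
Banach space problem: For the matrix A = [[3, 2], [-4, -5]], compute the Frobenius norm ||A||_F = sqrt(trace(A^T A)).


||A||_F^2 = sum a_ij^2
= 3^2 + 2^2 + (-4)^2 + (-5)^2
= 9 + 4 + 16 + 25 = 54
||A||_F = sqrt(54) = 7.3485

7.3485


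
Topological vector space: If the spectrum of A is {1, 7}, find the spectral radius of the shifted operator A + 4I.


Spectrum of A + 4I = {5, 11}
Spectral radius = max |lambda| over the shifted spectrum
= max(5, 11) = 11

11


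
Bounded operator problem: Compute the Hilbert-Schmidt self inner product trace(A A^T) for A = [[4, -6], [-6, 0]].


trace(A * A^T) = sum of squares of all entries
= 4^2 + (-6)^2 + (-6)^2 + 0^2
= 16 + 36 + 36 + 0
= 88

88


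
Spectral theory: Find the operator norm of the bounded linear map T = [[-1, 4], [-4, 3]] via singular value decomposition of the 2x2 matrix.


A^T A = [[17, -16], [-16, 25]]
trace(A^T A) = 42, det(A^T A) = 169
discriminant = 42^2 - 4*169 = 1088
Largest eigenvalue of A^T A = (trace + sqrt(disc))/2 = 37.4924
||T|| = sqrt(37.4924) = 6.1231

6.1231


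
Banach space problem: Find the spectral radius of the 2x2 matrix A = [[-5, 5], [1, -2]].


For a 2x2 matrix, eigenvalues satisfy lambda^2 - (trace)*lambda + det = 0
trace = -5 + -2 = -7
det = -5*-2 - 5*1 = 5
discriminant = (-7)^2 - 4*(5) = 29
spectral radius = max |eigenvalue| = 6.1926

6.1926


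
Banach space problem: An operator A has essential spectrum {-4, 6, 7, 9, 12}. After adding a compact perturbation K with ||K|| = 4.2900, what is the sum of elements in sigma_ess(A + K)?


By Weyl's theorem, the essential spectrum is invariant under compact perturbations.
sigma_ess(A + K) = sigma_ess(A) = {-4, 6, 7, 9, 12}
Sum = -4 + 6 + 7 + 9 + 12 = 30

30


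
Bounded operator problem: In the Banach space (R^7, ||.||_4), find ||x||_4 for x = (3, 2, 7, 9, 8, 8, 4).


The l^4 norm = (sum |x_i|^4)^(1/4)
Sum of 4th powers = 81 + 16 + 2401 + 6561 + 4096 + 4096 + 256 = 17507
||x||_4 = (17507)^(1/4) = 11.5028

11.5028


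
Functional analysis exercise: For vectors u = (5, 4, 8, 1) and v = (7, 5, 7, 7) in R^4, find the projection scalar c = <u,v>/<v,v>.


Computing <u,v> = 5*7 + 4*5 + 8*7 + 1*7 = 118
Computing <v,v> = 7^2 + 5^2 + 7^2 + 7^2 = 172
Projection coefficient = 118/172 = 0.6860

0.6860


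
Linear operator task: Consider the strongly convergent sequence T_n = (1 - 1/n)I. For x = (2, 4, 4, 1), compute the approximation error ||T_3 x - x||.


T_3 x - x = (1 - 1/3)x - x = -x/3
||x|| = sqrt(37) = 6.0828
||T_3 x - x|| = ||x||/3 = 6.0828/3 = 2.0276

2.0276


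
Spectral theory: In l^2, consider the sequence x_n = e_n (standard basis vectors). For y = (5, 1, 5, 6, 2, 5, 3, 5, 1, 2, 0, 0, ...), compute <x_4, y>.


x_4 = e_4 is the standard basis vector with 1 in position 4.
<x_4, y> = y_4 = 6
As n -> infinity, <x_n, y> -> 0, confirming weak convergence of (x_n) to 0.

6


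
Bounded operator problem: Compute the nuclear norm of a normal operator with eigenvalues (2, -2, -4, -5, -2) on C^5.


For a normal operator, singular values equal |eigenvalues|.
Trace norm = sum |lambda_i| = 2 + 2 + 4 + 5 + 2
= 15

15


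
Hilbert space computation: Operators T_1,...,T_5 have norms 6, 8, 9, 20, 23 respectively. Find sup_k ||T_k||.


By the Uniform Boundedness Principle, the supremum of norms is finite.
sup_k ||T_k|| = max(6, 8, 9, 20, 23) = 23

23


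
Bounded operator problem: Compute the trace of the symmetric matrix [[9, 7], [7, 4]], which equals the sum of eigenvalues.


For a self-adjoint (symmetric) matrix, the eigenvalues are real.
The sum of eigenvalues equals the trace of the matrix.
trace = 9 + 4 = 13

13


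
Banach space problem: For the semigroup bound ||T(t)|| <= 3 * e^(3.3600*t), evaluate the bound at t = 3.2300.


||T(3.2300)|| <= 3 * exp(3.3600 * 3.2300)
= 3 * exp(10.8528)
= 3 * 51678.6492
= 155035.9475

155035.9475


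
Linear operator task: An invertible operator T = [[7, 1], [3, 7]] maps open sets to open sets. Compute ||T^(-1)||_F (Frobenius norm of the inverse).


det(T) = 7*7 - 1*3 = 46
T^(-1) = (1/46) * [[7, -1], [-3, 7]] = [[0.1522, -0.0217], [-0.0652, 0.1522]]
||T^(-1)||_F^2 = 0.1522^2 + (-0.0217)^2 + (-0.0652)^2 + 0.1522^2 = 0.0510
||T^(-1)||_F = sqrt(0.0510) = 0.2259

0.2259


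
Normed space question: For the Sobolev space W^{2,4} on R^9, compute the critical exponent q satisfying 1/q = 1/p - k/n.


Using the Sobolev embedding formula: 1/q = 1/p - k/n
1/q = 1/4 - 2/9 = 1/36
q = 1/(1/36) = 36

36.0000


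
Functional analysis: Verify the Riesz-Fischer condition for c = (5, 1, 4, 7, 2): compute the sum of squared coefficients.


sum |c_n|^2 = 5^2 + 1^2 + 4^2 + 7^2 + 2^2
= 25 + 1 + 16 + 49 + 4
= 95

95


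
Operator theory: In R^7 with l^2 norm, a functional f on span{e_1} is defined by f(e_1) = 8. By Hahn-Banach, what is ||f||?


The norm of f is given by ||f|| = sup_{||x||=1} |f(x)|.
On span{e_1}, ||e_1|| = 1, so ||f|| = |f(e_1)| / ||e_1||
= |8| / 1 = 8.0000

8.0000


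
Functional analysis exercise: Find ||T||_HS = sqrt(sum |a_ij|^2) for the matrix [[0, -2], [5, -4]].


The Hilbert-Schmidt norm is sqrt(sum of squares of all entries).
Sum of squares = 0^2 + (-2)^2 + 5^2 + (-4)^2
= 0 + 4 + 25 + 16 = 45
||T||_HS = sqrt(45) = 6.7082

6.7082


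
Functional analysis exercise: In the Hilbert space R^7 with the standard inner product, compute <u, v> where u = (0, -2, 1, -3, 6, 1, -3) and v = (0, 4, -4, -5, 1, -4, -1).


Computing the standard inner product <u, v> = sum u_i * v_i
= 0*0 + -2*4 + 1*-4 + -3*-5 + 6*1 + 1*-4 + -3*-1
= 0 + -8 + -4 + 15 + 6 + -4 + 3
= 8

8


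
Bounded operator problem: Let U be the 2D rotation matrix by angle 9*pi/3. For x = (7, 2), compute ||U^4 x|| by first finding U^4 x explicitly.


U is a rotation by theta = 9*pi/3
U^4 = rotation by 4*theta = 36*pi/3 = 0*pi/3 (mod 2*pi)
cos(0*pi/3) = 1.0000, sin(0*pi/3) = 0.0000
U^4 x = (1.0000 * 7 - 0.0000 * 2, 0.0000 * 7 + 1.0000 * 2)
= (7.0000, 2.0000)
||U^4 x|| = sqrt(7.0000^2 + 2.0000^2) = sqrt(53.0000) = 7.2801

7.2801


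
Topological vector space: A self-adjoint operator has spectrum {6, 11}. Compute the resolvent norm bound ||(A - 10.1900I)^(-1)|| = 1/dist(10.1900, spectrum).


dist(10.1900, {6, 11}) = min(|10.1900 - 6|, |10.1900 - 11|)
= min(4.1900, 0.8100) = 0.8100
Resolvent bound = 1/0.8100 = 1.2346

1.2346


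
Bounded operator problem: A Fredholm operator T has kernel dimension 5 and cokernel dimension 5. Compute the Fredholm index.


The Fredholm index is defined as ind(T) = dim(ker T) - dim(coker T)
= 5 - 5
= 0

0


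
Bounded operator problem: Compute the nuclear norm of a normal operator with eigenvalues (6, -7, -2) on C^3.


For a normal operator, singular values equal |eigenvalues|.
Trace norm = sum |lambda_i| = 6 + 7 + 2
= 15

15


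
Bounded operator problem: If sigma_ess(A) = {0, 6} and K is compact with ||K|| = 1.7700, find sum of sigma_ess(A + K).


By Weyl's theorem, the essential spectrum is invariant under compact perturbations.
sigma_ess(A + K) = sigma_ess(A) = {0, 6}
Sum = 0 + 6 = 6

6


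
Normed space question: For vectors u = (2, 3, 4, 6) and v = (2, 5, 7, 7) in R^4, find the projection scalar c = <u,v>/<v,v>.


Computing <u,v> = 2*2 + 3*5 + 4*7 + 6*7 = 89
Computing <v,v> = 2^2 + 5^2 + 7^2 + 7^2 = 127
Projection coefficient = 89/127 = 0.7008

0.7008


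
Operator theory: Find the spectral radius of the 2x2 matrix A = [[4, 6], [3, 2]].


For a 2x2 matrix, eigenvalues satisfy lambda^2 - (trace)*lambda + det = 0
trace = 4 + 2 = 6
det = 4*2 - 6*3 = -10
discriminant = 6^2 - 4*(-10) = 76
spectral radius = max |eigenvalue| = 7.3589

7.3589


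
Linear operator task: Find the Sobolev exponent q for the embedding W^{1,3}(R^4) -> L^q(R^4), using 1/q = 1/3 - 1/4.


Using the Sobolev embedding formula: 1/q = 1/p - k/n
1/q = 1/3 - 1/4 = 1/12
q = 1/(1/12) = 12

12.0000


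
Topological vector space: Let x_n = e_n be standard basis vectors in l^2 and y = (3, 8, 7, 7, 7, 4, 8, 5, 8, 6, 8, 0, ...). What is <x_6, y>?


x_6 = e_6 is the standard basis vector with 1 in position 6.
<x_6, y> = y_6 = 4
As n -> infinity, <x_n, y> -> 0, confirming weak convergence of (x_n) to 0.

4


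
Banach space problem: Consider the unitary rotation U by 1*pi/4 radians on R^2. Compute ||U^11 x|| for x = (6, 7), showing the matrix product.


U is a rotation by theta = 1*pi/4
U^11 = rotation by 11*theta = 11*pi/4 = 3*pi/4 (mod 2*pi)
cos(3*pi/4) = -0.7071, sin(3*pi/4) = 0.7071
U^11 x = (-0.7071 * 6 - 0.7071 * 7, 0.7071 * 6 + -0.7071 * 7)
= (-9.1924, -0.7071)
||U^11 x|| = sqrt((-9.1924)^2 + (-0.7071)^2) = sqrt(85.0000) = 9.2195

9.2195


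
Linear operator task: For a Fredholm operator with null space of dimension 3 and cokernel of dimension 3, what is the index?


The Fredholm index is defined as ind(T) = dim(ker T) - dim(coker T)
= 3 - 3
= 0

0


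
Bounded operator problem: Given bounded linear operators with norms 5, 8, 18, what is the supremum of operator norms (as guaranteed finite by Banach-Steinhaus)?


By the Uniform Boundedness Principle, the supremum of norms is finite.
sup_k ||T_k|| = max(5, 8, 18) = 18

18


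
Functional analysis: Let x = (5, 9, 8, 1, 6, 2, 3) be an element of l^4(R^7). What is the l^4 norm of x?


The l^4 norm = (sum |x_i|^4)^(1/4)
Sum of 4th powers = 625 + 6561 + 4096 + 1 + 1296 + 16 + 81 = 12676
||x||_4 = (12676)^(1/4) = 10.6107

10.6107


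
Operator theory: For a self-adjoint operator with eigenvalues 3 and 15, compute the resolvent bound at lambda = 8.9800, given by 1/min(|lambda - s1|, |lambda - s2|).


dist(8.9800, {3, 15}) = min(|8.9800 - 3|, |8.9800 - 15|)
= min(5.9800, 6.0200) = 5.9800
Resolvent bound = 1/5.9800 = 0.1672

0.1672


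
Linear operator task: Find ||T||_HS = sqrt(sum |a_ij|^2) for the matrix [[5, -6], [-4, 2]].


The Hilbert-Schmidt norm is sqrt(sum of squares of all entries).
Sum of squares = 5^2 + (-6)^2 + (-4)^2 + 2^2
= 25 + 36 + 16 + 4 = 81
||T||_HS = sqrt(81) = 9.0000

9.0000


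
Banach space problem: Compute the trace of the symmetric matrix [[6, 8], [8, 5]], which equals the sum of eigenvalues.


For a self-adjoint (symmetric) matrix, the eigenvalues are real.
The sum of eigenvalues equals the trace of the matrix.
trace = 6 + 5 = 11

11


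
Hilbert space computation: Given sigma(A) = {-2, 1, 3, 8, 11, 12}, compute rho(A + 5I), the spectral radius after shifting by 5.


Spectrum of A + 5I = {3, 6, 8, 13, 16, 17}
Spectral radius = max |lambda| over the shifted spectrum
= max(3, 6, 8, 13, 16, 17) = 17

17


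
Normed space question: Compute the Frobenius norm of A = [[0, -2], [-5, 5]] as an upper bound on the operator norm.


||A||_F^2 = sum a_ij^2
= 0^2 + (-2)^2 + (-5)^2 + 5^2
= 0 + 4 + 25 + 25 = 54
||A||_F = sqrt(54) = 7.3485

7.3485


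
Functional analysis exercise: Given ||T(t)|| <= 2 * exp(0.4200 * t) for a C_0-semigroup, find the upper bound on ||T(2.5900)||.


||T(2.5900)|| <= 2 * exp(0.4200 * 2.5900)
= 2 * exp(1.0878)
= 2 * 2.9677
= 5.9355

5.9355


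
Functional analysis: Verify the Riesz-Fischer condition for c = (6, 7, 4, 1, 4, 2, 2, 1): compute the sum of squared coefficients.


sum |c_n|^2 = 6^2 + 7^2 + 4^2 + 1^2 + 4^2 + 2^2 + 2^2 + 1^2
= 36 + 49 + 16 + 1 + 16 + 4 + 4 + 1
= 127

127


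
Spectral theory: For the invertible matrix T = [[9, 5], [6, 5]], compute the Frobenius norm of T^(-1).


det(T) = 9*5 - 5*6 = 15
T^(-1) = (1/15) * [[5, -5], [-6, 9]] = [[0.3333, -0.3333], [-0.4000, 0.6000]]
||T^(-1)||_F^2 = 0.3333^2 + (-0.3333)^2 + (-0.4000)^2 + 0.6000^2 = 0.7422
||T^(-1)||_F = sqrt(0.7422) = 0.8615

0.8615


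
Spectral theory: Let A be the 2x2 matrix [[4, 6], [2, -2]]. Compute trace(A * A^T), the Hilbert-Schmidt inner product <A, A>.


trace(A * A^T) = sum of squares of all entries
= 4^2 + 6^2 + 2^2 + (-2)^2
= 16 + 36 + 4 + 4
= 60

60


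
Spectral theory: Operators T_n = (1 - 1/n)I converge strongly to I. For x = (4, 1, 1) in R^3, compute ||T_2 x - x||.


T_2 x - x = (1 - 1/2)x - x = -x/2
||x|| = sqrt(18) = 4.2426
||T_2 x - x|| = ||x||/2 = 4.2426/2 = 2.1213

2.1213


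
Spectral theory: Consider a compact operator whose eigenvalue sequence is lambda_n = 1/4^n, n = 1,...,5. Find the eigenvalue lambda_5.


The eigenvalue formula gives lambda_5 = 1/4^5
= 1/1024
= 9.7656e-04

9.7656e-04
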